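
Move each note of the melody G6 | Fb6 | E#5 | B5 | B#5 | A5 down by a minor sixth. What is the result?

B5 Ab5 G##4 D#5 D##5 C#5

A minor sixth down from G6 gives B5.
Fb6 down a minor sixth is Ab5.
E#5 down a minor sixth is G##4.
A minor sixth down from B5 gives D#5.
B#5: a sixth down reaches D, and 8 semitones makes it D##5.
A minor sixth down from A5 gives C#5.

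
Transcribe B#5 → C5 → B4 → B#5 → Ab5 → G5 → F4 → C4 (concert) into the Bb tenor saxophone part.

C##7 D6 C#6 C##7 Bb6 A6 G5 D5

Written C4 sounds as Bb2 on the Bb tenor saxophone, so concert pitches are written a major ninth up.
B#5 to C##7
C5 to D6
B4 to C#6
B#5 to C##7
Ab5 to Bb6
G5 to A6
F4 to G5
C4 to D5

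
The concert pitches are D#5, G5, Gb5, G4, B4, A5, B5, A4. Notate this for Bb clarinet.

E#5 A5 Ab5 A4 C#5 B5 C#6 B4

The Bb clarinet sounds a major second below written, so the written part must be a major second above concert — transpose each note up.
D#5 → E#5
G5 → A5
Gb5 → Ab5
G4 → A4
B4 → C#5
A5 → B5
B5 → C#6
A4 → B4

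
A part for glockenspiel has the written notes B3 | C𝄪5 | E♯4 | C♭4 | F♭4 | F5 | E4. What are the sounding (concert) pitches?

The glockenspiel sounds a perfect fifteenth above written, so transpose each written note up a perfect fifteenth.
B3 gives B5
C##5 gives C##7
E#4 gives E#6
Cb4 gives Cb6
Fb4 gives Fb6
F5 gives F7
E4 gives E6

B5 C##7 E#6 Cb6 Fb6 F7 E6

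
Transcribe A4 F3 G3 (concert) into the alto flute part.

D5 Bb3 C4

Written C4 sounds as G3 on the alto flute, so concert pitches are written a perfect fourth up.
A4 -> D5
F3 -> Bb3
G3 -> C4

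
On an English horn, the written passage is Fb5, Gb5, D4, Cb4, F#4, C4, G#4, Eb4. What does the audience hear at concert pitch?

Bbb4 Cb5 G3 Fb3 B3 F3 C#4 Ab3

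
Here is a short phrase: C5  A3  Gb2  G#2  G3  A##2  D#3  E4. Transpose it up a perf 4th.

F5 D4 Cb3 C#3 C4 D##3 G#3 A4

C5 becomes F5
A3 becomes D4
Gb2 becomes Cb3
G#2 becomes C#3
G3 becomes C4
A##2 becomes D##3
D#3 becomes G#3
E4 becomes A4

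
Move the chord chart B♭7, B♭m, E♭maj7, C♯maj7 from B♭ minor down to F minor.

F7 Fm Bbmaj7 G#maj7

B♭ minor down to F minor is a perfect fourth; each chord root moves by that interval while the quality stays the same.
B♭7: root B♭ down a perfect fourth → F, giving F7.
B♭m: root B♭ down a perfect fourth → F, giving Fm.
E♭maj7: root E♭ down a perfect fourth → Bb, giving Bbmaj7.
C♯maj7: root C♯ down a perfect fourth → G#, giving G#maj7.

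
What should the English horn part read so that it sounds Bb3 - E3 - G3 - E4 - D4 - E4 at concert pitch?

Written C4 sounds as F3 on the English horn, so concert pitches are written a perfect fifth up.
Bb3 to F4
E3 to B3
G3 to D4
E4 to B4
D4 to A4
E4 to B4

F4 B3 D4 B4 A4 B4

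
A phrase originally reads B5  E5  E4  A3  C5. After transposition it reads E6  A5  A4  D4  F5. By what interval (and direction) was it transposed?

From B5 to E6 is 4 letter names — a fourth of some quality.
B5 to E6 is 5 semitones, which makes it a perfect fourth; the second version is higher, so the direction is up.
Checking another pair — C5 → F5 — gives the same interval.

up a perfect fourth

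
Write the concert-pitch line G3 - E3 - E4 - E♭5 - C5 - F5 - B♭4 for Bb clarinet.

A3 F#3 F#4 F5 D5 G5 C5

Written C4 sounds as Bb3 on the Bb clarinet, so concert pitches are written a major second up.
G3 to A3
E3 to F#3
E4 to F#4
Eb5 to F5
C5 to D5
F5 to G5
Bb4 to C5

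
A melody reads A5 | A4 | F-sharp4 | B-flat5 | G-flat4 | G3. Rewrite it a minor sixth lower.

C#5 C#4 A#3 D5 Bb3 B2

A5: a sixth down reaches C, and 8 semitones makes it C#5.
A minor sixth down from A4 gives C#4.
F#4 down a minor sixth is A#3.
A minor sixth down from Bb5 gives D5.
Gb4 down a minor sixth is Bb3.
G3: a sixth down reaches B, and 8 semitones makes it B2.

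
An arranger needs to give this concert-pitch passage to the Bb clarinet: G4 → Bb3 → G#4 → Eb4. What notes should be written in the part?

A4 C4 A#4 F4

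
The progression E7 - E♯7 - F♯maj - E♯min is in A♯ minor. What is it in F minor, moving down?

A♯ minor down to F minor is an augmented third; each chord root moves by that interval while the quality stays the same.
E7: root E down an augmented third → Cb, giving Cb7.
E♯7: root E♯ down an augmented third → C, giving C7.
F♯maj: root F♯ down an augmented third → Db, giving Dbmaj.
E♯min: root E♯ down an augmented third → C, giving Cmin.

Cb7 C7 Dbmaj Cmin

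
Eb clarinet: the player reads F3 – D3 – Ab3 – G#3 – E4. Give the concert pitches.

Ab3 F3 Cb4 B3 G4

The Eb clarinet sounds a minor third above written, so transpose each written note up a minor third.
F3 → Ab3
D3 → F3
Ab3 → Cb4
G#3 → B3
E4 → G4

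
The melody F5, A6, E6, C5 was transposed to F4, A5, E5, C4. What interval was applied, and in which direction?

down a perfect octave

Take the first pair: F5 → F4. F to F spans 8 letter names, so the interval is some kind of octave.
F4 to F5 is 12 semitones, which makes it a perfect octave; the second version is lower, so the direction is down.
Checking another pair — C5 → C4 — gives the same interval.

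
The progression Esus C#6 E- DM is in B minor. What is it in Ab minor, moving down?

B minor down to Ab minor is an augmented second; each chord root moves by that interval while the quality stays the same.
Esus: root E down an augmented second → Db, giving Dbsus.
C#6: root C# down an augmented second → Bb, giving Bb6.
E-: root E down an augmented second → Db, giving Db-.
DM: root D down an augmented second → Cb, giving CbM.

Dbsus Bb6 Db- CbM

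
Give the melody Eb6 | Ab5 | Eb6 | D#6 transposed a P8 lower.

Eb6: an octave down reaches E, and 12 semitones makes it Eb5.
Ab5 down a perfect octave is Ab4.
Eb6: an octave down reaches E, and 12 semitones makes it Eb5.
A perfect octave down from D#6 gives D#5.

Eb5 Ab4 Eb5 D#5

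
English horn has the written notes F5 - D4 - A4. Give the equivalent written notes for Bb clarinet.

C5 A3 E4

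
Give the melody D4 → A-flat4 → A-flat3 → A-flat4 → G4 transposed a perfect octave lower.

D4 to D3
Ab4 to Ab3
Ab3 to Ab2
Ab4 to Ab3
G4 to G3

D3 Ab3 Ab2 Ab3 G3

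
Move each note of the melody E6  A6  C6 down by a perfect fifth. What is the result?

E6: a fifth down reaches A, and 7 semitones makes it A5.
A perfect fifth down from A6 gives D6.
C6 down a perfect fifth is F5.

A5 D6 F5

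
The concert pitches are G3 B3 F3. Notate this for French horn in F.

Written C4 sounds as F3 on the French horn in F, so concert pitches are written a perfect fifth up.
G3 becomes D4
B3 becomes F#4
F3 becomes C4

D4 F#4 C4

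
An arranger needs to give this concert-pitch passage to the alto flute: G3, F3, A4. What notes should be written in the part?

The alto flute sounds a perfect fourth below written, so the written part must be a perfect fourth above concert — transpose each note up.
G3 → C4
F3 → Bb3
A4 → D5

C4 Bb3 D5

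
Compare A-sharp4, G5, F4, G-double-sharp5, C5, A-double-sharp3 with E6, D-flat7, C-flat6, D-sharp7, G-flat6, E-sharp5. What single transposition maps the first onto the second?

up a diminished twelfth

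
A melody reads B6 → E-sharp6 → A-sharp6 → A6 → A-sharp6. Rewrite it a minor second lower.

A#6 D##6 G##6 G#6 G##6

A minor second down from B6 gives A#6.
E#6: a second down reaches D, and 1 semitone makes it D##6.
A#6 down a minor second is G##6.
A minor second down from A6 gives G#6.
A#6: a second down reaches G, and 1 semitone makes it G##6.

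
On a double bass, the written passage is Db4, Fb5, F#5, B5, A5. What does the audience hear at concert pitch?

Written C4 on the double bass sounds as C3, a perfect octave lower; apply that shift to every note.
Db4 gives Db3
Fb5 gives Fb4
F#5 gives F#4
B5 gives B4
A5 gives A4

Db3 Fb4 F#4 B4 A4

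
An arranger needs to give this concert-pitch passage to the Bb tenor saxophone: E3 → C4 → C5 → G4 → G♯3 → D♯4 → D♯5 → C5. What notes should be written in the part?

F#4 D5 D6 A5 A#4 E#5 E#6 D6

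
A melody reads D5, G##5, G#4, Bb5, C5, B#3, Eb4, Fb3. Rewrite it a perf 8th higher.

A perfect octave up from D5 gives D6.
G##5 up a perfect octave is G##6.
G#4 up a perfect octave is G#5.
A perfect octave up from Bb5 gives Bb6.
C5: an octave up reaches C, and 12 semitones makes it C6.
A perfect octave up from B#3 gives B#4.
Eb4 up a perfect octave is Eb5.
A perfect octave up from Fb3 gives Fb4.

D6 G##6 G#5 Bb6 C6 B#4 Eb5 Fb4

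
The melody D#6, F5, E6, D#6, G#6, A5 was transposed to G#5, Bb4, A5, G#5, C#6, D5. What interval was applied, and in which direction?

down a perfect fifth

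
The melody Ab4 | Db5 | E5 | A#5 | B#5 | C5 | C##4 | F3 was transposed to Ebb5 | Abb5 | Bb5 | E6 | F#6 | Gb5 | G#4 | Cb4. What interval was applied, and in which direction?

Take the first pair: Ab4 → Ebb5. A to E spans 5 letter names, so the interval is some kind of fifth.
Ab4 to Ebb5 is 6 semitones, which makes it a diminished fifth; the second version is higher, so the direction is up.
Checking another pair — F3 → Cb4 — gives the same interval.

up a diminished fifth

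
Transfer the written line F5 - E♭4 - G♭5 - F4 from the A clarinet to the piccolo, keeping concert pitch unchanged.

D4 C3 Eb4 D3

First find concert pitch: the A clarinet sounds a minor third below written, so F5 E♭4 G♭5 F4 sounds D5 C4 Eb5 D4.
Then write for piccolo: it sounds a perfect octave above written, so the part must be a perfect octave below concert.
D5 → D4
C4 → C3
Eb5 → Eb4
D4 → D3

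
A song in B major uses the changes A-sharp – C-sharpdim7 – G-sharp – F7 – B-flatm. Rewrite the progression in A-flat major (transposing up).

G Bbdim7 F Ebb7 Abbm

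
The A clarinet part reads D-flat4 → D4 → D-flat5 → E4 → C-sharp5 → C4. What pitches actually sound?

The A clarinet sounds a minor third below written, so transpose each written note down a minor third.
Db4 -> Bb3
D4 -> B3
Db5 -> Bb4
E4 -> C#4
C#5 -> A#4
C4 -> A3

Bb3 B3 Bb4 C#4 A#4 A3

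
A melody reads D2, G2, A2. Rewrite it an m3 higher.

D2 up a minor third is F2.
A minor third up from G2 gives Bb2.
A minor third up from A2 gives C3.

F2 Bb2 C3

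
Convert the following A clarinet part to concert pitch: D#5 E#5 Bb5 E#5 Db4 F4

B#4 C##5 G5 C##5 Bb3 D4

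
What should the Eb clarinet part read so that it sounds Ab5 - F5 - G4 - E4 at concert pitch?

The Eb clarinet sounds a minor third above written, so the written part must be a minor third below concert — transpose each note down.
Ab5 gives F5
F5 gives D5
G4 gives E4
E4 gives C#4

F5 D5 E4 C#4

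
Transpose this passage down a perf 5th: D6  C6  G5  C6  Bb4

D6 becomes G5
C6 becomes F5
G5 becomes C5
C6 becomes F5
Bb4 becomes Eb4

G5 F5 C5 F5 Eb4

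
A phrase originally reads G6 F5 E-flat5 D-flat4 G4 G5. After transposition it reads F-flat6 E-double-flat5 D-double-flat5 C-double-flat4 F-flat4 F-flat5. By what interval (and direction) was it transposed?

From G6 to Fb6 is 2 letter names — a second of some quality.
Fb6 to G6 is 3 semitones, which makes it an augmented second; the second version is lower, so the direction is down.
Checking another pair — G5 → Fb5 — gives the same interval.

down an augmented second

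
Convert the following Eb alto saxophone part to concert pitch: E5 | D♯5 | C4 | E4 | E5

G4 F#4 Eb3 G3 G4

Written C4 on the Eb alto saxophone sounds as Eb3, a major sixth lower; apply that shift to every note.
E5 → G4
D#5 → F#4
C4 → Eb3
E4 → G3
E5 → G4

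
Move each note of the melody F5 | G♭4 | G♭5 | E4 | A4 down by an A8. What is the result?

F5 down an augmented octave is Fb4.
An augmented octave down from Gb4 gives Gbb3.
Gb5 down an augmented octave is Gbb4.
E4 down an augmented octave is Eb3.
A4: an octave down reaches A, and 13 semitones makes it Ab3.

Fb4 Gbb3 Gbb4 Eb3 Ab3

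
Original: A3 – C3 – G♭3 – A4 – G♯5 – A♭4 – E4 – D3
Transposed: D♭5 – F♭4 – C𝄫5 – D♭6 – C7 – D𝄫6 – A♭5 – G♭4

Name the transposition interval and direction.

up a diminished eleventh

From A3 to Db5 is 11 letter names — an eleventh of some quality.
A3 to Db5 is 16 semitones, which makes it a diminished eleventh; the second version is higher, so the direction is up.
Checking another pair — D3 → Gb4 — gives the same interval.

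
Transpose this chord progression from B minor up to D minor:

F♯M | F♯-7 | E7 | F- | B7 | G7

B minor up to D minor is a minor third; each chord root moves by that interval while the quality stays the same.
F♯M: root F♯ up a minor third → A, giving AM.
F♯-7: root F♯ up a minor third → A, giving A-7.
E7: root E up a minor third → G, giving G7.
F-: root F up a minor third → Ab, giving Ab-.
B7: root B up a minor third → D, giving D7.
G7: root G up a minor third → Bb, giving Bb7.

AM A-7 G7 Ab- D7 Bb7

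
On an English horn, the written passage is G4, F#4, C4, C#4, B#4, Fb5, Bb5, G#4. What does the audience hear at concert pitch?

C4 B3 F3 F#3 E#4 Bbb4 Eb5 C#4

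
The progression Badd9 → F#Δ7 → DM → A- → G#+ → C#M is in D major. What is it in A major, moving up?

F#add9 C#Δ7 AM E- D#+ G#M

D major up to A major is a perfect fifth; each chord root moves by that interval while the quality stays the same.
Badd9: root B up a perfect fifth → F#, giving F#add9.
F#Δ7: root F# up a perfect fifth → C#, giving C#Δ7.
DM: root D up a perfect fifth → A, giving AM.
A-: root A up a perfect fifth → E, giving E-.
G#+: root G# up a perfect fifth → D#, giving D#+.
C#M: root C# up a perfect fifth → G#, giving G#M.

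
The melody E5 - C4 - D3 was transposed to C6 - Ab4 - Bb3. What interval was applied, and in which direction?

Take the first pair: E5 → C6. E to C spans 6 letter names, so the interval is some kind of sixth.
E5 to C6 is 8 semitones, which makes it a minor sixth; the second version is higher, so the direction is up.
Checking another pair — D3 → Bb3 — gives the same interval.

up a minor sixth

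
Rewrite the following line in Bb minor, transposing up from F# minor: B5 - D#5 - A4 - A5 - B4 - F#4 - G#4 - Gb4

F# minor to Bb minor up is a diminished fourth, so every note moves up by that interval.
B5 to Eb6
D#5 to G5
A4 to Db5
A5 to Db6
B4 to Eb5
F#4 to Bb4
G#4 to C5
Gb4 to Cbb5

Eb6 G5 Db5 Db6 Eb5 Bb4 C5 Cbb5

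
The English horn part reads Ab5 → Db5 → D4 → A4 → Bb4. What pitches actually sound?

The English horn sounds a perfect fifth below written, so transpose each written note down a perfect fifth.
Ab5 gives Db5
Db5 gives Gb4
D4 gives G3
A4 gives D4
Bb4 gives Eb4

Db5 Gb4 G3 D4 Eb4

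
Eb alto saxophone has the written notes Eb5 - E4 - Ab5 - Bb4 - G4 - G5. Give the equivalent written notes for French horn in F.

First find concert pitch: the Eb alto saxophone sounds a major sixth below written, so Eb5 E4 Ab5 Bb4 G4 G5 sounds Gb4 G3 Cb5 Db4 Bb3 Bb4.
Then write for French horn in F: it sounds a perfect fifth below written, so the part must be a perfect fifth above concert.
Gb4 → Db5
G3 → D4
Cb5 → Gb5
Db4 → Ab4
Bb3 → F4
Bb4 → F5

Db5 D4 Gb5 Ab4 F4 F5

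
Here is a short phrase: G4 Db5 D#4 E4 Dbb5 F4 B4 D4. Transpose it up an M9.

G4 becomes A5
Db5 becomes Eb6
D#4 becomes E#5
E4 becomes F#5
Dbb5 becomes Ebb6
F4 becomes G5
B4 becomes C#6
D4 becomes E5

A5 Eb6 E#5 F#5 Ebb6 G5 C#6 E5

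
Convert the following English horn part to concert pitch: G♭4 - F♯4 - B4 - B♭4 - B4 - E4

Cb4 B3 E4 Eb4 E4 A3

The English horn sounds a perfect fifth below written, so transpose each written note down a perfect fifth.
Gb4 to Cb4
F#4 to B3
B4 to E4
Bb4 to Eb4
B4 to E4
E4 to A3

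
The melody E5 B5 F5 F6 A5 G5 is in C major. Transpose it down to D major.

F#4 C#5 G4 G5 B4 A4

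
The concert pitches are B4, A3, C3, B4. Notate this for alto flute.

E5 D4 F3 E5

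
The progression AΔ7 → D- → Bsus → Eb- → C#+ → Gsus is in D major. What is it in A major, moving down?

D major down to A major is a perfect fourth; each chord root moves by that interval while the quality stays the same.
AΔ7: root A down a perfect fourth → E, giving EΔ7.
D-: root D down a perfect fourth → A, giving A-.
Bsus: root B down a perfect fourth → F#, giving F#sus.
Eb-: root Eb down a perfect fourth → Bb, giving Bb-.
C#+: root C# down a perfect fourth → G#, giving G#+.
Gsus: root G down a perfect fourth → D, giving Dsus.

EΔ7 A- F#sus Bb- G#+ Dsus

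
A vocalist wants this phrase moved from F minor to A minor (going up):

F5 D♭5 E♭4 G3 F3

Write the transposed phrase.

A5 F5 G4 B3 A3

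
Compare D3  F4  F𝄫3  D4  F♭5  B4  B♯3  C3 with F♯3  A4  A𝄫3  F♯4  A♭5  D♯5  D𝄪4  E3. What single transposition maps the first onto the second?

From D3 to F#3 is 3 letter names — a third of some quality.
D3 to F#3 is 4 semitones, which makes it a major third; the second version is higher, so the direction is up.
Checking another pair — C3 → E3 — gives the same interval.

up a major third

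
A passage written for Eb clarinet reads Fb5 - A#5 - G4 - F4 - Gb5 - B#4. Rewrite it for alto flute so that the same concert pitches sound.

Dbb6 F#6 Eb5 Db5 Ebb6 G#5

First find concert pitch: the Eb clarinet sounds a minor third above written, so Fb5 A#5 G4 F4 Gb5 B#4 sounds Abb5 C#6 Bb4 Ab4 Bbb5 D#5.
Then write for alto flute: it sounds a perfect fourth below written, so the part must be a perfect fourth above concert.
Abb5 → Dbb6
C#6 → F#6
Bb4 → Eb5
Ab4 → Db5
Bbb5 → Ebb6
D#5 → G#5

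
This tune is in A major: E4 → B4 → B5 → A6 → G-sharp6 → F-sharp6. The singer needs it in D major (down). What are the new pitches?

A major to D major down is a perfect fifth, so every note moves down by that interval.
E4 to A3
B4 to E4
B5 to E5
A6 to D6
G#6 to C#6
F#6 to B5

A3 E4 E5 D6 C#6 B5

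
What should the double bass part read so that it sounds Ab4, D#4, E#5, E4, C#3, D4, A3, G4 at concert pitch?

Ab5 D#5 E#6 E5 C#4 D5 A4 G5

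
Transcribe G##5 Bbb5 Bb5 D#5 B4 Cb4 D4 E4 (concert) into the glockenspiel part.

The glockenspiel sounds a perfect fifteenth above written, so the written part must be a perfect fifteenth below concert — transpose each note down.
G##5 -> G##3
Bbb5 -> Bbb3
Bb5 -> Bb3
D#5 -> D#3
B4 -> B2
Cb4 -> Cb2
D4 -> D2
E4 -> E2

G##3 Bbb3 Bb3 D#3 B2 Cb2 D2 E2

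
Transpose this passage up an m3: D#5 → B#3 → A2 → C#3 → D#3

F#5 D#4 C3 E3 F#3

D#5: a third up reaches F, and 3 semitones makes it F#5.
A minor third up from B#3 gives D#4.
A2: a third up reaches C, and 3 semitones makes it C3.
A minor third up from C#3 gives E3.
D#3: a third up reaches F, and 3 semitones makes it F#3.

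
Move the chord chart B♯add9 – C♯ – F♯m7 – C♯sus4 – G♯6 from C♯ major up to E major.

C♯ major up to E major is a minor third; each chord root moves by that interval while the quality stays the same.
B♯add9: root B♯ up a minor third → D#, giving D#add9.
C♯: root C♯ up a minor third → E, giving E.
F♯m7: root F♯ up a minor third → A, giving Am7.
C♯sus4: root C♯ up a minor third → E, giving Esus4.
G♯6: root G♯ up a minor third → B, giving B6.

D#add9 E Am7 Esus4 B6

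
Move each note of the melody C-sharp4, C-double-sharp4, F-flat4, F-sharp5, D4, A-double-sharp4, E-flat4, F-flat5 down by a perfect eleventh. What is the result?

G#2 G##2 Cb3 C#4 A2 E##3 Bb2 Cb4

C#4 to G#2
C##4 to G##2
Fb4 to Cb3
F#5 to C#4
D4 to A2
A##4 to E##3
Eb4 to Bb2
Fb5 to Cb4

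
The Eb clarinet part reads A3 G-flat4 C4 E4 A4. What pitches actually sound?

C4 Bbb4 Eb4 G4 C5

The Eb clarinet sounds a minor third above written, so transpose each written note up a minor third.
A3 -> C4
Gb4 -> Bbb4
C4 -> Eb4
E4 -> G4
A4 -> C5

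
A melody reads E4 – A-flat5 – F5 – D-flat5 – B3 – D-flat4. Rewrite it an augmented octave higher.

E#5 A6 F#6 D6 B#4 D5

E4: an octave up reaches E, and 13 semitones makes it E#5.
Ab5 up an augmented octave is A6.
F5: an octave up reaches F, and 13 semitones makes it F#6.
Db5 up an augmented octave is D6.
B3: an octave up reaches B, and 13 semitones makes it B#4.
An augmented octave up from Db4 gives D5.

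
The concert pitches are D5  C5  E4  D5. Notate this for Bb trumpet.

E5 D5 F#4 E5

Written C4 sounds as Bb3 on the Bb trumpet, so concert pitches are written a major second up.
D5 gives E5
C5 gives D5
E4 gives F#4
D5 gives E5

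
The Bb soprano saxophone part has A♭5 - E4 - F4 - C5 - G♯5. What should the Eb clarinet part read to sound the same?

Eb5 B3 C4 G4 D#5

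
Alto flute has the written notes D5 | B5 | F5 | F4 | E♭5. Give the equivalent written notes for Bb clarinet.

B4 G#5 D5 D4 C5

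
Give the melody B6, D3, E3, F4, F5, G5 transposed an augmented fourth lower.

B6: a fourth down reaches F, and 6 semitones makes it F6.
An augmented fourth down from D3 gives Ab2.
E3: a fourth down reaches B, and 6 semitones makes it Bb2.
An augmented fourth down from F4 gives Cb4.
F5 down an augmented fourth is Cb5.
G5 down an augmented fourth is Db5.

F6 Ab2 Bb2 Cb4 Cb5 Db5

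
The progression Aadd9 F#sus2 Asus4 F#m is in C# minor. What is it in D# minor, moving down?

Badd9 G#sus2 Bsus4 G#m

C# minor down to D# minor is a minor seventh; each chord root moves by that interval while the quality stays the same.
Aadd9: root A down a minor seventh → B, giving Badd9.
F#sus2: root F# down a minor seventh → G#, giving G#sus2.
Asus4: root A down a minor seventh → B, giving Bsus4.
F#m: root F# down a minor seventh → G#, giving G#m.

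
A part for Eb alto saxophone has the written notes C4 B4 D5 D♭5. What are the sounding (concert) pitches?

Eb3 D4 F4 Fb4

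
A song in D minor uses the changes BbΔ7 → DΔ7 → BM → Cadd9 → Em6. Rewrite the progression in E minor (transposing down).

CΔ7 EΔ7 C#M Dadd9 F#m6

D minor down to E minor is a minor seventh; each chord root moves by that interval while the quality stays the same.
BbΔ7: root Bb down a minor seventh → C, giving CΔ7.
DΔ7: root D down a minor seventh → E, giving EΔ7.
BM: root B down a minor seventh → C#, giving C#M.
Cadd9: root C down a minor seventh → D, giving Dadd9.
Em6: root E down a minor seventh → F#, giving F#m6.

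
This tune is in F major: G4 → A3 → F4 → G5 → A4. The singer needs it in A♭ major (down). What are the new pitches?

Bb3 C3 Ab3 Bb4 C4

F major to A♭ major down is a major sixth, so every note moves down by that interval.
G4 gives Bb3
A3 gives C3
F4 gives Ab3
G5 gives Bb4
A4 gives C4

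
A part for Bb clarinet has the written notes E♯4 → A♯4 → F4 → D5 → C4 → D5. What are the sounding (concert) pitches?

The Bb clarinet sounds a major second below written, so transpose each written note down a major second.
E#4 -> D#4
A#4 -> G#4
F4 -> Eb4
D5 -> C5
C4 -> Bb3
D5 -> C5

D#4 G#4 Eb4 C5 Bb3 C5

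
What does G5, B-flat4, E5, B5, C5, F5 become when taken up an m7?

A minor seventh up from G5 gives F6.
A minor seventh up from Bb4 gives Ab5.
A minor seventh up from E5 gives D6.
A minor seventh up from B5 gives A6.
C5: a seventh up reaches B, and 10 semitones makes it Bb5.
A minor seventh up from F5 gives Eb6.

F6 Ab5 D6 A6 Bb5 Eb6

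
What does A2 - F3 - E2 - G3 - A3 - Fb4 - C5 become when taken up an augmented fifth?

A2 up an augmented fifth is E#3.
F3: a fifth up reaches C, and 8 semitones makes it C#4.
E2: a fifth up reaches B, and 8 semitones makes it B#2.
An augmented fifth up from G3 gives D#4.
A3: a fifth up reaches E, and 8 semitones makes it E#4.
An augmented fifth up from Fb4 gives C5.
C5 up an augmented fifth is G#5.

E#3 C#4 B#2 D#4 E#4 C5 G#5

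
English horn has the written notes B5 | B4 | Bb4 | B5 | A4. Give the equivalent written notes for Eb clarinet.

First find concert pitch: the English horn sounds a perfect fifth below written, so B5 B4 Bb4 B5 A4 sounds E5 E4 Eb4 E5 D4.
Then write for Eb clarinet: it sounds a minor third above written, so the part must be a minor third below concert.
E5 → C#5
E4 → C#4
Eb4 → C4
E5 → C#5
D4 → B3

C#5 C#4 C4 C#5 B3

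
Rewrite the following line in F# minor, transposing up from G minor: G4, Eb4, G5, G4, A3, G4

G minor to F# minor up is a major seventh, so every note moves up by that interval.
G4 -> F#5
Eb4 -> D5
G5 -> F#6
G4 -> F#5
A3 -> G#4
G4 -> F#5

F#5 D5 F#6 F#5 G#4 F#5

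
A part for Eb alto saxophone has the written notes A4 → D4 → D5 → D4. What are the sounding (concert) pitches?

The Eb alto saxophone sounds a major sixth below written, so transpose each written note down a major sixth.
A4 becomes C4
D4 becomes F3
D5 becomes F4
D4 becomes F3

C4 F3 F4 F3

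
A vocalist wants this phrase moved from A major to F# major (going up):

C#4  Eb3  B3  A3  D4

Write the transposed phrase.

From A up to F# is a major sixth; apply that to each pitch.
C#4 becomes A#4
Eb3 becomes C4
B3 becomes G#4
A3 becomes F#4
D4 becomes B4

A#4 C4 G#4 F#4 B4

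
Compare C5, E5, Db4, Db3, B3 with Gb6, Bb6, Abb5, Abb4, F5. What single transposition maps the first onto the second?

up a diminished twelfth

Take the first pair: C5 → Gb6. C to G spans 12 letter names, so the interval is some kind of twelfth.
C5 to Gb6 is 18 semitones, which makes it a diminished twelfth; the second version is higher, so the direction is up.
Checking another pair — B3 → F5 — gives the same interval.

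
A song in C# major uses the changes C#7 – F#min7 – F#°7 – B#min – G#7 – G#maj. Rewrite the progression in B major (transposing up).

B7 Emin7 E°7 A#min F#7 F#maj

C# major up to B major is a minor seventh; each chord root moves by that interval while the quality stays the same.
C#7: root C# up a minor seventh → B, giving B7.
F#min7: root F# up a minor seventh → E, giving Emin7.
F#°7: root F# up a minor seventh → E, giving E°7.
B#min: root B# up a minor seventh → A#, giving A#min.
G#7: root G# up a minor seventh → F#, giving F#7.
G#maj: root G# up a minor seventh → F#, giving F#maj.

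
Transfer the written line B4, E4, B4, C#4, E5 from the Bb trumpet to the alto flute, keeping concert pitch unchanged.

D5 G4 D5 E4 G5

First find concert pitch: the Bb trumpet sounds a major second below written, so B4 E4 B4 C#4 E5 sounds A4 D4 A4 B3 D5.
Then write for alto flute: it sounds a perfect fourth below written, so the part must be a perfect fourth above concert.
A4 → D5
D4 → G4
A4 → D5
B3 → E4
D5 → G5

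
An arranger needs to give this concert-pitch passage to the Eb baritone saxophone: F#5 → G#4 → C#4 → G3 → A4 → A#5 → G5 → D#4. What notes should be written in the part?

D#7 E#6 A#5 E5 F#6 F##7 E7 B#5

Written C4 sounds as Eb2 on the Eb baritone saxophone, so concert pitches are written a major thirteenth up.
F#5 -> D#7
G#4 -> E#6
C#4 -> A#5
G3 -> E5
A4 -> F#6
A#5 -> F##7
G5 -> E7
D#4 -> B#5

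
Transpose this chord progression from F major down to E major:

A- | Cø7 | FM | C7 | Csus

G#- Bø7 EM B7 Bsus

F major down to E major is a minor second; each chord root moves by that interval while the quality stays the same.
A-: root A down a minor second → G#, giving G#-.
Cø7: root C down a minor second → B, giving Bø7.
FM: root F down a minor second → E, giving EM.
C7: root C down a minor second → B, giving B7.
Csus: root C down a minor second → B, giving Bsus.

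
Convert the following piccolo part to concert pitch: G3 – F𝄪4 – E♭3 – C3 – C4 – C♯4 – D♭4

The piccolo sounds a perfect octave above written, so transpose each written note up a perfect octave.
G3 -> G4
F##4 -> F##5
Eb3 -> Eb4
C3 -> C4
C4 -> C5
C#4 -> C#5
Db4 -> Db5

G4 F##5 Eb4 C4 C5 C#5 Db5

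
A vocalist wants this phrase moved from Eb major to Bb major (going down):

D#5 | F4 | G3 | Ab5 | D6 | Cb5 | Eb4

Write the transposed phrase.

A#4 C4 D3 Eb5 A5 Gb4 Bb3

Eb major to Bb major down is a perfect fourth, so every note moves down by that interval.
D#5 to A#4
F4 to C4
G3 to D3
Ab5 to Eb5
D6 to A5
Cb5 to Gb4
Eb4 to Bb3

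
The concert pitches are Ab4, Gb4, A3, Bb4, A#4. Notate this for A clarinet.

Cb5 Bbb4 C4 Db5 C#5

Written C4 sounds as A3 on the A clarinet, so concert pitches are written a minor third up.
Ab4 to Cb5
Gb4 to Bbb4
A3 to C4
Bb4 to Db5
A#4 to C#5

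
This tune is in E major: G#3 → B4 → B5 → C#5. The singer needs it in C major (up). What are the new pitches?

E4 G5 G6 A5

E major to C major up is a minor sixth, so every note moves up by that interval.
G#3 gives E4
B4 gives G5
B5 gives G6
C#5 gives A5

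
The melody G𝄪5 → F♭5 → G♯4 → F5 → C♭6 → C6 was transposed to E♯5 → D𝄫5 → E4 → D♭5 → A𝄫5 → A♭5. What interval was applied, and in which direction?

down a major third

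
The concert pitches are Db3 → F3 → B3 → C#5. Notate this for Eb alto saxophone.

Bb3 D4 G#4 A#5

The Eb alto saxophone sounds a major sixth below written, so the written part must be a major sixth above concert — transpose each note up.
Db3 gives Bb3
F3 gives D4
B3 gives G#4
C#5 gives A#5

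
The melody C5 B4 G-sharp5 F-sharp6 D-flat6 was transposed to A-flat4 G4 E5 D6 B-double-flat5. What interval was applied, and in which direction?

From C5 to Ab4 is 3 letter names — a third of some quality.
Ab4 to C5 is 4 semitones, which makes it a major third; the second version is lower, so the direction is down.
Checking another pair — Db6 → Bbb5 — gives the same interval.

down a major third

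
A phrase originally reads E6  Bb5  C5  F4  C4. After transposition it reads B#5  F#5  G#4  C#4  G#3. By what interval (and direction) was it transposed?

down a diminished fourth

Take the first pair: E6 → B#5. E to B spans 4 letter names, so the interval is some kind of fourth.
B#5 to E6 is 4 semitones, which makes it a diminished fourth; the second version is lower, so the direction is down.
Checking another pair — C4 → G#3 — gives the same interval.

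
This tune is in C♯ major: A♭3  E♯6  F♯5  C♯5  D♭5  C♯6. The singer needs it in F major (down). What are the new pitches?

Dbb3 A5 Bb4 F4 Gbb4 F5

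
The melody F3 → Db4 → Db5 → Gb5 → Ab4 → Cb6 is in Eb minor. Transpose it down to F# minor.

G#2 E3 E4 A4 B3 D5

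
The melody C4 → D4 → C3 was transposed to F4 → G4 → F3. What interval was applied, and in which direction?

From C4 to F4 is 4 letter names — a fourth of some quality.
C4 to F4 is 5 semitones, which makes it a perfect fourth; the second version is higher, so the direction is up.
Checking another pair — C3 → F3 — gives the same interval.

up a perfect fourth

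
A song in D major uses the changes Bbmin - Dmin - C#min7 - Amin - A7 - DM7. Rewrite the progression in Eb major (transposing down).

Cbmin Ebmin Dmin7 Bbmin Bb7 EbM7

D major down to Eb major is a major seventh; each chord root moves by that interval while the quality stays the same.
Bbmin: root Bb down a major seventh → Cb, giving Cbmin.
Dmin: root D down a major seventh → Eb, giving Ebmin.
C#min7: root C# down a major seventh → D, giving Dmin7.
Amin: root A down a major seventh → Bb, giving Bbmin.
A7: root A down a major seventh → Bb, giving Bb7.
DM7: root D down a major seventh → Eb, giving EbM7.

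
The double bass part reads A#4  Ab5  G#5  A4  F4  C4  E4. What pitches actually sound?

A#3 Ab4 G#4 A3 F3 C3 E3

Written C4 on the double bass sounds as C3, a perfect octave lower; apply that shift to every note.
A#4 gives A#3
Ab5 gives Ab4
G#5 gives G#4
A4 gives A3
F4 gives F3
C4 gives C3
E4 gives E3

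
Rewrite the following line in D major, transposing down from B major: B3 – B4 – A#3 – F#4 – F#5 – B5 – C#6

D3 D4 C#3 A3 A4 D5 E5

From B down to D is a major sixth; apply that to each pitch.
B3 gives D3
B4 gives D4
A#3 gives C#3
F#4 gives A3
F#5 gives A4
B5 gives D5
C#6 gives E5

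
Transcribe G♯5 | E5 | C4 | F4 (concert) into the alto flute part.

C#6 A5 F4 Bb4

The alto flute sounds a perfect fourth below written, so the written part must be a perfect fourth above concert — transpose each note up.
G#5 -> C#6
E5 -> A5
C4 -> F4
F4 -> Bb4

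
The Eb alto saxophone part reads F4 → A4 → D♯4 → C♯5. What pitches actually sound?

Written C4 on the Eb alto saxophone sounds as Eb3, a major sixth lower; apply that shift to every note.
F4 to Ab3
A4 to C4
D#4 to F#3
C#5 to E4

Ab3 C4 F#3 E4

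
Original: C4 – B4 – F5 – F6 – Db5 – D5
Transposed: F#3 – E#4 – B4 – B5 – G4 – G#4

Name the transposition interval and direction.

down a diminished fifth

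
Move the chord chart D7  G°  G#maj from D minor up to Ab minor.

Ab7 Db° Dmaj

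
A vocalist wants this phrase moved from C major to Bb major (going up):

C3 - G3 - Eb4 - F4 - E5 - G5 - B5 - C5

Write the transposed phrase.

Bb3 F4 Db5 Eb5 D6 F6 A6 Bb5

From C up to Bb is a minor seventh; apply that to each pitch.
C3 gives Bb3
G3 gives F4
Eb4 gives Db5
F4 gives Eb5
E5 gives D6
G5 gives F6
B5 gives A6
C5 gives Bb5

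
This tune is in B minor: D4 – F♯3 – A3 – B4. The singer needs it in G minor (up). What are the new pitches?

From B up to G is a minor sixth; apply that to each pitch.
D4 -> Bb4
F#3 -> D4
A3 -> F4
B4 -> G5

Bb4 D4 F4 G5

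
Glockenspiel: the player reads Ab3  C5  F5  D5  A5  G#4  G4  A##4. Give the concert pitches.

Ab5 C7 F7 D7 A7 G#6 G6 A##6

Written C4 on the glockenspiel sounds as C6, a perfect fifteenth higher; apply that shift to every note.
Ab3 → Ab5
C5 → C7
F5 → F7
D5 → D7
A5 → A7
G#4 → G#6
G4 → G6
A##4 → A##6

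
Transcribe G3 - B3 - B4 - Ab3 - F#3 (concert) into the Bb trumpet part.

A3 C#4 C#5 Bb3 G#3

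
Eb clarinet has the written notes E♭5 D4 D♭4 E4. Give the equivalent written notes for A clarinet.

First find concert pitch: the Eb clarinet sounds a minor third above written, so E♭5 D4 D♭4 E4 sounds Gb5 F4 Fb4 G4.
Then write for A clarinet: it sounds a minor third below written, so the part must be a minor third above concert.
Gb5 → Bbb5
F4 → Ab4
Fb4 → Abb4
G4 → Bb4

Bbb5 Ab4 Abb4 Bb4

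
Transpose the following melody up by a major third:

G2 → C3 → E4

A major third up from G2 gives B2.
C3 up a major third is E3.
A major third up from E4 gives G#4.

B2 E3 G#4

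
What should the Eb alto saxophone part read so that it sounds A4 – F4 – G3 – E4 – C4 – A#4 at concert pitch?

F#5 D5 E4 C#5 A4 F##5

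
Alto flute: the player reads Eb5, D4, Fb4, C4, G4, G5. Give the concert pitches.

The alto flute sounds a perfect fourth below written, so transpose each written note down a perfect fourth.
Eb5 becomes Bb4
D4 becomes A3
Fb4 becomes Cb4
C4 becomes G3
G4 becomes D4
G5 becomes D5

Bb4 A3 Cb4 G3 D4 D5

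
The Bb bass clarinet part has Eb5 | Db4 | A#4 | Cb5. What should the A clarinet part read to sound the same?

First find concert pitch: the Bb bass clarinet sounds a major ninth below written, so Eb5 Db4 A#4 Cb5 sounds Db4 Cb3 G#3 Bbb3.
Then write for A clarinet: it sounds a minor third below written, so the part must be a minor third above concert.
Db4 → Fb4
Cb3 → Ebb3
G#3 → B3
Bbb3 → Dbb4

Fb4 Ebb3 B3 Dbb4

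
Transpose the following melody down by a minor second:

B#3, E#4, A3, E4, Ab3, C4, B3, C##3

A##3 D##4 G#3 D#4 G3 B3 A#3 B##2

B#3 to A##3
E#4 to D##4
A3 to G#3
E4 to D#4
Ab3 to G3
C4 to B3
B3 to A#3
C##3 to B##2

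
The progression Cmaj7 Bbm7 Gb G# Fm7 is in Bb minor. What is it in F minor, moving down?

Bb minor down to F minor is a perfect fourth; each chord root moves by that interval while the quality stays the same.
Cmaj7: root C down a perfect fourth → G, giving Gmaj7.
Bbm7: root Bb down a perfect fourth → F, giving Fm7.
Gb: root Gb down a perfect fourth → Db, giving Db.
G#: root G# down a perfect fourth → D#, giving D#.
Fm7: root F down a perfect fourth → C, giving Cm7.

Gmaj7 Fm7 Db D# Cm7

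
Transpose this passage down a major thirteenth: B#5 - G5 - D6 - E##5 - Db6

B#5 → D#4
G5 → Bb3
D6 → F4
E##5 → G##3
Db6 → Fb4

D#4 Bb3 F4 G##3 Fb4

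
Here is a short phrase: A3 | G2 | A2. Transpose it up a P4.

A3 -> D4
G2 -> C3
A2 -> D3

D4 C3 D3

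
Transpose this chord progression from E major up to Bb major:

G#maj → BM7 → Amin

Dmaj FM7 Ebmin

E major up to Bb major is a diminished fifth; each chord root moves by that interval while the quality stays the same.
G#maj: root G# up a diminished fifth → D, giving Dmaj.
BM7: root B up a diminished fifth → F, giving FM7.
Amin: root A up a diminished fifth → Eb, giving Ebmin.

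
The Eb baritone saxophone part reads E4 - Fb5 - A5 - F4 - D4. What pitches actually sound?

G2 Abb3 C4 Ab2 F2

Written C4 on the Eb baritone saxophone sounds as Eb2, a major thirteenth lower; apply that shift to every note.
E4 → G2
Fb5 → Abb3
A5 → C4
F4 → Ab2
D4 → F2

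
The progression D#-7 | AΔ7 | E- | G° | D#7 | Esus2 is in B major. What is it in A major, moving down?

B major down to A major is a major second; each chord root moves by that interval while the quality stays the same.
D#-7: root D# down a major second → C#, giving C#-7.
AΔ7: root A down a major second → G, giving GΔ7.
E-: root E down a major second → D, giving D-.
G°: root G down a major second → F, giving F°.
D#7: root D# down a major second → C#, giving C#7.
Esus2: root E down a major second → D, giving Dsus2.

C#-7 GΔ7 D- F° C#7 Dsus2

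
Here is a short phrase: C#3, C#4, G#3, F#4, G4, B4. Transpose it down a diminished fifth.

F##2 F##3 C##3 B#3 C#4 E#4

C#3 to F##2
C#4 to F##3
G#3 to C##3
F#4 to B#3
G4 to C#4
B4 to E#4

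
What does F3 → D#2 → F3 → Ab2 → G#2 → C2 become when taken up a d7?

Ebb4 C3 Ebb4 Gbb3 F3 Bbb2

F3 becomes Ebb4
D#2 becomes C3
F3 becomes Ebb4
Ab2 becomes Gbb3
G#2 becomes F3
C2 becomes Bbb2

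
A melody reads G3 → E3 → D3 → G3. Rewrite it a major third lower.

A major third down from G3 gives Eb3.
A major third down from E3 gives C3.
A major third down from D3 gives Bb2.
G3: a third down reaches E, and 4 semitones makes it Eb3.

Eb3 C3 Bb2 Eb3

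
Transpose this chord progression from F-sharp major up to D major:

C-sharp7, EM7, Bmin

A7 CM7 Gmin

F-sharp major up to D major is a minor sixth; each chord root moves by that interval while the quality stays the same.
C-sharp7: root C-sharp up a minor sixth → A, giving A7.
EM7: root E up a minor sixth → C, giving CM7.
Bmin: root B up a minor sixth → G, giving Gmin.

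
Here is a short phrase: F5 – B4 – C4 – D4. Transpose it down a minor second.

F5 gives E5
B4 gives A#4
C4 gives B3
D4 gives C#4

E5 A#4 B3 C#4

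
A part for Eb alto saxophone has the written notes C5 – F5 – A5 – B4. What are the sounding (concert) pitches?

The Eb alto saxophone sounds a major sixth below written, so transpose each written note down a major sixth.
C5 -> Eb4
F5 -> Ab4
A5 -> C5
B4 -> D4

Eb4 Ab4 C5 D4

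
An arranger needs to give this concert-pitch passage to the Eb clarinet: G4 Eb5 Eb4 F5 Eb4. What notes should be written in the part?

Written C4 sounds as Eb4 on the Eb clarinet, so concert pitches are written a minor third down.
G4 to E4
Eb5 to C5
Eb4 to C4
F5 to D5
Eb4 to C4

E4 C5 C4 D5 C4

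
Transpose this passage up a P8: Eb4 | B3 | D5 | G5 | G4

Eb5 B4 D6 G6 G5

Eb4 -> Eb5
B3 -> B4
D5 -> D6
G5 -> G6
G4 -> G5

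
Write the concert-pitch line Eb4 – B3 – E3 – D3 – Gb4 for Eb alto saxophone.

The Eb alto saxophone sounds a major sixth below written, so the written part must be a major sixth above concert — transpose each note up.
Eb4 gives C5
B3 gives G#4
E3 gives C#4
D3 gives B3
Gb4 gives Eb5

C5 G#4 C#4 B3 Eb5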